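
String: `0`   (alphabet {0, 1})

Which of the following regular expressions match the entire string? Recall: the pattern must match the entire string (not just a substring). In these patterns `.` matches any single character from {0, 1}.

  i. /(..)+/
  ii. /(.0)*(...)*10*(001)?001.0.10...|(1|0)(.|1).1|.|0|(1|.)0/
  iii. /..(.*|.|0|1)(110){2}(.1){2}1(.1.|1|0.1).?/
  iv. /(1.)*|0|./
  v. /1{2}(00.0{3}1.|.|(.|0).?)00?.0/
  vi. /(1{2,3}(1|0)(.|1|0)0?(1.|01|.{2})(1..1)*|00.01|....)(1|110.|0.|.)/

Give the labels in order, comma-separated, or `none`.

i → no match
ii → match
iii → no match
iv → match
v → no match — must start with `1`
vi → no match

ii, iv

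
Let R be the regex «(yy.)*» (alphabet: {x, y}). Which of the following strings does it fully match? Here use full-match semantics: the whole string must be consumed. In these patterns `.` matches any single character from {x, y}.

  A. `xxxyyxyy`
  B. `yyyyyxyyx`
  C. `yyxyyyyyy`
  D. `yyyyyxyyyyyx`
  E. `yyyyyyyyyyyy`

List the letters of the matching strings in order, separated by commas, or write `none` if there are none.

B, C, D, E

A → no match
B → match
C → match
D → match
E → match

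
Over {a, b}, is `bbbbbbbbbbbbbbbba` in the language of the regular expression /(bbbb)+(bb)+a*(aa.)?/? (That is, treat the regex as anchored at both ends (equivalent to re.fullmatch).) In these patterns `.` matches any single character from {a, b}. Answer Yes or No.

Yes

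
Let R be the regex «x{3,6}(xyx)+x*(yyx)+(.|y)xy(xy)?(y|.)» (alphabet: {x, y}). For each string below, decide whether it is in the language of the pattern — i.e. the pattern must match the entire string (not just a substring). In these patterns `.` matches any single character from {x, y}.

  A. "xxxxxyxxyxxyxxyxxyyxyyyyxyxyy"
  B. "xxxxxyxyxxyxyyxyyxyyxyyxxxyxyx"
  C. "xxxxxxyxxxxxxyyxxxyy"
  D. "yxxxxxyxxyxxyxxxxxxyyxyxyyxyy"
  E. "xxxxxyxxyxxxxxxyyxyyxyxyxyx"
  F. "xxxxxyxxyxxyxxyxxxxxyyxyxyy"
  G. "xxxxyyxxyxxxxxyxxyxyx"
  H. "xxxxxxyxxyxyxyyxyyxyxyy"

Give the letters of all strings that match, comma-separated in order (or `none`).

C, E, F

A → no match
B → no match
C → match
D → no match — must start with "x"
E → match
F → match
G → no match
H → no match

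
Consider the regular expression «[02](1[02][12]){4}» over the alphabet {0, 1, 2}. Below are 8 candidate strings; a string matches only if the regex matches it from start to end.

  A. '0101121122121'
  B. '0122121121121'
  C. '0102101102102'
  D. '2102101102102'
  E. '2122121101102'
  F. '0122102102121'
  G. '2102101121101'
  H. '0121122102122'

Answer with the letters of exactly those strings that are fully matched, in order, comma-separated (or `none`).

A → match
B → match
C → match
D → match
E → match
F → match
G → match
H → match

A, B, C, D, E, F, G, H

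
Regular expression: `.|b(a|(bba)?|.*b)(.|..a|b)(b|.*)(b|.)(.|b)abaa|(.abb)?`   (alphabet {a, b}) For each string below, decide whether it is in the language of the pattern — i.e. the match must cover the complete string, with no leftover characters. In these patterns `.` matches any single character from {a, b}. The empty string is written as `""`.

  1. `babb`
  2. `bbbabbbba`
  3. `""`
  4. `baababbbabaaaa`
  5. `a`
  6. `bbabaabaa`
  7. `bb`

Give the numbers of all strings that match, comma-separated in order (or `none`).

1, 3, 5, 6

1 → match
2 → no match
3 → match
4 → no match
5 → match
6 → match
7 → no match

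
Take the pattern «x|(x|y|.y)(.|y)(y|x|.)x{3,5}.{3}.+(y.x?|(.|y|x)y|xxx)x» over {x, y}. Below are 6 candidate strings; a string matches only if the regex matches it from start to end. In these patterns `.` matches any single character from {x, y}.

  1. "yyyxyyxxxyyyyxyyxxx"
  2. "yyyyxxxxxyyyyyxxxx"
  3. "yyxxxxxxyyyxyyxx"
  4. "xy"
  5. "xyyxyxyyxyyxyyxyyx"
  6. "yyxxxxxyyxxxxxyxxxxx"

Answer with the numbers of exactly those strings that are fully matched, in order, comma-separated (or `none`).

1 → no match
2 → match
3 → match
4. "xy" → no match — must end with "x"
5 → no match
6 → match

2, 3, 6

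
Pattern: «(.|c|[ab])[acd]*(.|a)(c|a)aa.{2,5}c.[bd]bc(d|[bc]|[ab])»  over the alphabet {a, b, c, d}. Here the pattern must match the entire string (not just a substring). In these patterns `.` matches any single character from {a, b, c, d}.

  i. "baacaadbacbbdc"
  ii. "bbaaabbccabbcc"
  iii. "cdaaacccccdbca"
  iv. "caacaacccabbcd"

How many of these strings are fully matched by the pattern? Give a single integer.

i → no match
ii → match
iii → match
iv → match
Total matched: 3

3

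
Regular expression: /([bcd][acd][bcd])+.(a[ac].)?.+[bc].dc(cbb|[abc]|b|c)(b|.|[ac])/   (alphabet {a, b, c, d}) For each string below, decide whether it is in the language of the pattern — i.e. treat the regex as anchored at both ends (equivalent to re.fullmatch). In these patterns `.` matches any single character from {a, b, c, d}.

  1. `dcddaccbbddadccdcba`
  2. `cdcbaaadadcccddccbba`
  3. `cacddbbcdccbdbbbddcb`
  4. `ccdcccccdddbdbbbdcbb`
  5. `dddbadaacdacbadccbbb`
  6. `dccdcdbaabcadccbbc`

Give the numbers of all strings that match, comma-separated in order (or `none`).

1 → match
2 → match
3 → no match
4 → match
5 → match
6 → match

1, 2, 4, 5, 6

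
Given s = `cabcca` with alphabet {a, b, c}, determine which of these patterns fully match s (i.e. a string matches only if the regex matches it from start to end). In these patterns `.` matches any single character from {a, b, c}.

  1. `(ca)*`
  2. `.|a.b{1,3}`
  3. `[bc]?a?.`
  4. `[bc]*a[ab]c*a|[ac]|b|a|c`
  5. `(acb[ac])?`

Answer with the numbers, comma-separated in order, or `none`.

1 → no match
2 → no match
3 → no match
4 → match
5 → no match

4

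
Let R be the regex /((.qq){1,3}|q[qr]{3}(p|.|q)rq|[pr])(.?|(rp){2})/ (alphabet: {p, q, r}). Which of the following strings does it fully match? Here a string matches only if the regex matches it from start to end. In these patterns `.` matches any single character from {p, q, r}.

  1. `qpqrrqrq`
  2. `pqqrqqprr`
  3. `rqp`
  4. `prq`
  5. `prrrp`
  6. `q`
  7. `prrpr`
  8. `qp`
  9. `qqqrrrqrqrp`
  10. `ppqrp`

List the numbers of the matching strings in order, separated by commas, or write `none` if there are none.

1. `qpqrrqrq` → no match
2. `pqqrqqprr` → no match
3. `rqp` → no match
4. `prq` → no match
5. `prrrp` → no match
6. `q` → no match
7. `prrpr` → no match
8. `qp` → no match
9. `qqqrrrqrqrp` → no match
10. `ppqrp` → no match

none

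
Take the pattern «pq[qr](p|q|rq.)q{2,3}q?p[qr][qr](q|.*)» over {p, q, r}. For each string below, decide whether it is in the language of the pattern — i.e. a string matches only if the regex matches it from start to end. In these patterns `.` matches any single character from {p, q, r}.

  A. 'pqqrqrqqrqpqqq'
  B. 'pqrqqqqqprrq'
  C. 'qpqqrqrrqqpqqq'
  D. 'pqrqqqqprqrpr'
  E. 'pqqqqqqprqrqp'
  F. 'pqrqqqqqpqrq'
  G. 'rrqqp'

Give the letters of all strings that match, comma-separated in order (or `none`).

B, D, E, F

A → no match
B → match
C → no match — must start with 'pq'
D → match
E → match
F → match
G → no match — must start with 'pq'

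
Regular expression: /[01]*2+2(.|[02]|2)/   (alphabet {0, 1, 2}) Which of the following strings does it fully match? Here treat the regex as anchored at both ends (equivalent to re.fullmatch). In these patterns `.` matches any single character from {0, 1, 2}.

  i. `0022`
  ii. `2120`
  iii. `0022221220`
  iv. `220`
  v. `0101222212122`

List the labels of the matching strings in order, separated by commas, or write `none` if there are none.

iv

i → no match
ii → no match
iii → no match
iv → match
v → no match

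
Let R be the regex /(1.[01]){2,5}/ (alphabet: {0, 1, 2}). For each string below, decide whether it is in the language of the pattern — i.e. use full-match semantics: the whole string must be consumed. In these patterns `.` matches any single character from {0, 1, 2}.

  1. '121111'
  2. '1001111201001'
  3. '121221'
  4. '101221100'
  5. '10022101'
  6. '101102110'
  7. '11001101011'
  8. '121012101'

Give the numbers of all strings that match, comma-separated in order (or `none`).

1 → match
2 → no match
3 → no match
4 → no match
5 → no match
6 → no match
7 → no match
8 → no match

1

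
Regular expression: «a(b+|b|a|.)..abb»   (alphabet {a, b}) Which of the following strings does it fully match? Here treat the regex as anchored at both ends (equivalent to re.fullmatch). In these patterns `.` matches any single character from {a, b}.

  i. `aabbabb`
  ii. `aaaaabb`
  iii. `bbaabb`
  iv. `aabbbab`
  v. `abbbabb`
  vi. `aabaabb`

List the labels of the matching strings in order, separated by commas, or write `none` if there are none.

i → match
ii → match
iii → no match — must start with `a`
iv → no match — must end with `abb`
v → match
vi → match

i, ii, v, vi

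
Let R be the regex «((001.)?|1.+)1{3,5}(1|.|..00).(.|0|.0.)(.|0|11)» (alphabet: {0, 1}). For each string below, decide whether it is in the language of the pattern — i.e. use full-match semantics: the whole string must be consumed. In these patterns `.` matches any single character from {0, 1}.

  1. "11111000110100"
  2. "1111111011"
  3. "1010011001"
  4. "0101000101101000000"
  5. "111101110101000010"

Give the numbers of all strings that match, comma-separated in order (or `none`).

1 → no match
2 → match
3 → no match
4 → no match
5 → no match

2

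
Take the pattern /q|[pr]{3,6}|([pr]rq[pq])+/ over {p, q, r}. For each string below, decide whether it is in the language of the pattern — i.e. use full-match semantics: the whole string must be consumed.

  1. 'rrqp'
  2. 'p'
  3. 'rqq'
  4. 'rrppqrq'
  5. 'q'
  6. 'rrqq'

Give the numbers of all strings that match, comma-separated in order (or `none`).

1, 5, 6

1 → match
2 → no match
3 → no match
4 → no match
5 → match
6 → match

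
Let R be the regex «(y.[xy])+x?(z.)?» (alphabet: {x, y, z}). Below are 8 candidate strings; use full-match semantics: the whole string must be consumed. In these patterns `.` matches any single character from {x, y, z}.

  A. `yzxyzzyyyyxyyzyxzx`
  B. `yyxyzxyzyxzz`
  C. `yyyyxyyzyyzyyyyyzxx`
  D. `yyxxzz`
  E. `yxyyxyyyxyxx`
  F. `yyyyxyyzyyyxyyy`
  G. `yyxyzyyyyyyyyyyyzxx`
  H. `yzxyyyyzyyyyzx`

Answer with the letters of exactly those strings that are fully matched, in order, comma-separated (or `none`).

B, C, D, E, F, G, H

A → no match
B. `yyxyzxyzyxzz` → match
C → match
D. `yyxxzz` → match
E. `yxyyxyyyxyxx` → match
F → match
G → match
H → match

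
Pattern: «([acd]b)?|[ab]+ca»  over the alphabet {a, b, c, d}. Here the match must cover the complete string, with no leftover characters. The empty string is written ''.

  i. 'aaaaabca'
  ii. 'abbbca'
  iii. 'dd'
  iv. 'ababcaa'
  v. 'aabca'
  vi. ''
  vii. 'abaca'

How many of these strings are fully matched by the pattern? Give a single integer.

5

i → match
ii → match
iii → no match
iv → no match
v → match
vi → match
vii → match
Total matched: 5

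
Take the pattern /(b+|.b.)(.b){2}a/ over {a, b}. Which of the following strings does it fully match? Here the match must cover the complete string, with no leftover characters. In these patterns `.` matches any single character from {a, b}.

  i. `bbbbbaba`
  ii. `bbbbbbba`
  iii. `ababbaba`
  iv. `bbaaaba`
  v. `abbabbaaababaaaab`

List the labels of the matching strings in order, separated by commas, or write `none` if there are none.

i, ii, iii

i → match
ii → match
iii → match
iv → no match
v → no match — must end with `ba`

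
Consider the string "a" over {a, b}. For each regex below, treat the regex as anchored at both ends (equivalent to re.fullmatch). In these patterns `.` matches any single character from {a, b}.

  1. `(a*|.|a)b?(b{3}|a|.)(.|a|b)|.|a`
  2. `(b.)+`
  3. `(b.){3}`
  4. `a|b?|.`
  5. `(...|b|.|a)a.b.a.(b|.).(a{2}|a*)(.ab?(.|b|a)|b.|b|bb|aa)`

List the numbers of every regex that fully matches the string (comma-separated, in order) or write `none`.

1 → match
2 → no match — must start with "b"
3 → no match — must start with "b"
4 → match
5 → no match

1, 4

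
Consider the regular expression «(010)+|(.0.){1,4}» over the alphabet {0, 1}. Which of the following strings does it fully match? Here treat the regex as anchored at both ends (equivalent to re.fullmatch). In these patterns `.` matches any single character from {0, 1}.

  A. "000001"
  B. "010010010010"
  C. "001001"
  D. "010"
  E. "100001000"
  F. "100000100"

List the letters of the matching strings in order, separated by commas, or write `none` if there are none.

A, B, C, D, E, F

A. "000001" → match
B. "010010010010" → match
C. "001001" → match
D. "010" → match
E. "100001000" → match
F. "100000100" → match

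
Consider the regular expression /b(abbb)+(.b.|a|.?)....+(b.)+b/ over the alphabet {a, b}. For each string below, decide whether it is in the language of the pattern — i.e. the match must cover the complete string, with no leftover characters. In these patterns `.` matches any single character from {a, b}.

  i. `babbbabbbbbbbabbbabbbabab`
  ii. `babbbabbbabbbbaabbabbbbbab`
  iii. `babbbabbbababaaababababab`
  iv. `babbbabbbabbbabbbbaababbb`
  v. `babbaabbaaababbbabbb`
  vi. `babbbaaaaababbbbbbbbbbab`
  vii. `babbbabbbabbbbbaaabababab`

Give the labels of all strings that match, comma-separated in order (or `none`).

i → match
ii → match
iii → match
iv → match
v → no match — must start with `babbb`
vi → match
vii → match

i, ii, iii, iv, vi, vii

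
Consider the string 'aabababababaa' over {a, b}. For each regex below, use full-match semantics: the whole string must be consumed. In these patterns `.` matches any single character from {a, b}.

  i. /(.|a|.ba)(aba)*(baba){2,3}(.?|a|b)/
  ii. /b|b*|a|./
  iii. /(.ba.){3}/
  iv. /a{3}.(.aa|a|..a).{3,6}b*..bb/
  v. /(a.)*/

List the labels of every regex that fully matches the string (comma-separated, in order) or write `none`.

i → match
ii → no match
iii → no match
iv → no match — must end with 'bb'
v → no match

i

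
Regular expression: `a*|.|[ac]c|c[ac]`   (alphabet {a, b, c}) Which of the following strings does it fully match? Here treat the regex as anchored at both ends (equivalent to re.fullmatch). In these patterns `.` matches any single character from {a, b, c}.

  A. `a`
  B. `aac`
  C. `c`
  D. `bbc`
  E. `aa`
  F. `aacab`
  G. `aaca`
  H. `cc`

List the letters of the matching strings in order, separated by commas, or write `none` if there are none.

A → match
B → no match
C → match
D → no match
E → match
F → no match
G → no match
H → match

A, C, E, H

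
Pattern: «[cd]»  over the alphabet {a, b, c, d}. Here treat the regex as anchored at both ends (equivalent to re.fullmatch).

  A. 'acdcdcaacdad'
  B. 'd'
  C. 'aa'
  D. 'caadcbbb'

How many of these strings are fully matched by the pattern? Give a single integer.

1

A. 'acdcdcaacdad' → no match
B. 'd' → match
C. 'aa' → no match
D. 'caadcbbb' → no match
Total matched: 1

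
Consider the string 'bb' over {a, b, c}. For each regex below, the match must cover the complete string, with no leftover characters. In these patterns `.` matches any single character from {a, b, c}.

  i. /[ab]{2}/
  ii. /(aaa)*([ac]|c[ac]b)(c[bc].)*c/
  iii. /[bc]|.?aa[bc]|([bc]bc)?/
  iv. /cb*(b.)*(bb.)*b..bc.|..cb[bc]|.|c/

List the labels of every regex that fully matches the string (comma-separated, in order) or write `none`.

i

i → match
ii → no match — must end with 'c'
iii → no match
iv → no match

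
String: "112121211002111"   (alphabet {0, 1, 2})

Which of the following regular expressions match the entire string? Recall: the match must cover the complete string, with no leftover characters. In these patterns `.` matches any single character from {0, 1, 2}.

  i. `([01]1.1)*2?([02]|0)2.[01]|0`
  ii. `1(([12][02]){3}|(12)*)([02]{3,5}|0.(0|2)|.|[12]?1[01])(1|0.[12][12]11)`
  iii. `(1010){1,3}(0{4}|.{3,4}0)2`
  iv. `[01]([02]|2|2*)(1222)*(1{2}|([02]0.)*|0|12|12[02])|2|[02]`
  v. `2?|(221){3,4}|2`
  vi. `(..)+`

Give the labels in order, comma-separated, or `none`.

i → no match
ii → match
iii → no match — must start with "1010"
iv → no match
v → no match
vi → no match

ii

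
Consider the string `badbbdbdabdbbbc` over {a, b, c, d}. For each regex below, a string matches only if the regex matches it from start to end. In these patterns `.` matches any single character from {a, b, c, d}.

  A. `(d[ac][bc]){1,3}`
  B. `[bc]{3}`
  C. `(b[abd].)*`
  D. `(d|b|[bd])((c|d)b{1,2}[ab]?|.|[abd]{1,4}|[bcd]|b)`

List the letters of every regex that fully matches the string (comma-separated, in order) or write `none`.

A → no match — must start with `d`
B → no match
C → match
D → no match

C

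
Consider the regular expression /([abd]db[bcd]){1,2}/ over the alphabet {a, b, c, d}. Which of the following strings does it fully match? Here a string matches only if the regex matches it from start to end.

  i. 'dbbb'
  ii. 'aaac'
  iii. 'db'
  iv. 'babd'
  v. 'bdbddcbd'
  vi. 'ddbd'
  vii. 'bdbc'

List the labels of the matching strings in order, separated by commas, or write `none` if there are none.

vi, vii

i → no match
ii → no match
iii → no match
iv → no match
v → no match
vi → match
vii → match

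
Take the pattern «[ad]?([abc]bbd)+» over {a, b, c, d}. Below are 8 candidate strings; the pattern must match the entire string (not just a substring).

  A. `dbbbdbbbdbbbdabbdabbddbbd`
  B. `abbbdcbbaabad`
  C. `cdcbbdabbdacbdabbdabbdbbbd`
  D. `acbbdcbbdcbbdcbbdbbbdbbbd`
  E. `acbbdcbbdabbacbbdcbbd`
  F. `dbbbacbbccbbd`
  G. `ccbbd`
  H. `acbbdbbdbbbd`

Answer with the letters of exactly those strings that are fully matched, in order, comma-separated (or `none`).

D

A → no match
B → no match — must end with `bbd`
C → no match
D → match
E → no match
F → no match
G → no match
H → no match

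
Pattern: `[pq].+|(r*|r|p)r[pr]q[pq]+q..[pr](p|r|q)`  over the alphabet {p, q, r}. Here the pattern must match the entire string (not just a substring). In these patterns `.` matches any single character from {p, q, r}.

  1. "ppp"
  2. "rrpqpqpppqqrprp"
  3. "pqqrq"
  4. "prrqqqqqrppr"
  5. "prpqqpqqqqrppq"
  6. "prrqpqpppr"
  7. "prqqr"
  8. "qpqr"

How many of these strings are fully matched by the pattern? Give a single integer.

1 → match
2 → match
3 → match
4 → match
5 → match
6 → match
7 → match
8 → match
Total matched: 8

8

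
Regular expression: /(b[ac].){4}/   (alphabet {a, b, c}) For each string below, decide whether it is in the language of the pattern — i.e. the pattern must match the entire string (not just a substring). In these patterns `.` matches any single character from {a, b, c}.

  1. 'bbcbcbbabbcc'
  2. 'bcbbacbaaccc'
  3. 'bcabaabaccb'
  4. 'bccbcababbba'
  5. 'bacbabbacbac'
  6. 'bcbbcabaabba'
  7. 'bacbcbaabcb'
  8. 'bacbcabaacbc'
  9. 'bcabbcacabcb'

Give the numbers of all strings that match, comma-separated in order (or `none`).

5

1. 'bbcbcbbabbcc' → no match
2. 'bcbbacbaaccc' → no match
3. 'bcabaabaccb' → no match
4. 'bccbcababbba' → no match
5. 'bacbabbacbac' → match
6. 'bcbbcabaabba' → no match
7. 'bacbcbaabcb' → no match
8. 'bacbcabaacbc' → no match
9. 'bcabbcacabcb' → no match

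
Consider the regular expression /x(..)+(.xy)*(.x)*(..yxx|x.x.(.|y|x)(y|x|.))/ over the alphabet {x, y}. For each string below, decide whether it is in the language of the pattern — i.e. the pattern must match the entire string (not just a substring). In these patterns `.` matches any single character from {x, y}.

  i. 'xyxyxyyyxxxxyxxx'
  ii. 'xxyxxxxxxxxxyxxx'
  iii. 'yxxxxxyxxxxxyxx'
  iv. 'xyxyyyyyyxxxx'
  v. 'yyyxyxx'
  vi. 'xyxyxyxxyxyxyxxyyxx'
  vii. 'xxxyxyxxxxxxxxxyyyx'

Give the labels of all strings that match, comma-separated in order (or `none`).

i → no match
ii → no match
iii → no match — must start with 'x'
iv → no match
v. 'yyyxyxx' → no match — must start with 'x'
vi → match
vii → no match

vi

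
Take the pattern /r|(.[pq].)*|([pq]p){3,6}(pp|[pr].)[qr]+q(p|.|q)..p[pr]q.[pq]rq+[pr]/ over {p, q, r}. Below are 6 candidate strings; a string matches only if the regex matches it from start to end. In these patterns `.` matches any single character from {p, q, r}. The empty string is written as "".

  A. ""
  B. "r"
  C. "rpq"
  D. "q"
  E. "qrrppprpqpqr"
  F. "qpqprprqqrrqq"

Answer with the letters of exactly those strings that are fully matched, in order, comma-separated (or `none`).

A → match
B → match
C → match
D → no match
E → no match
F → no match

A, B, C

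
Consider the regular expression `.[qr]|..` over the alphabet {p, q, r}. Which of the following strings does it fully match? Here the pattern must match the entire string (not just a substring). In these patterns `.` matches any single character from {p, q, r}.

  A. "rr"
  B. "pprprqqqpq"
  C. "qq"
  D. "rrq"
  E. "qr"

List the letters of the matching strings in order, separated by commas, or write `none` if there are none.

A. "rr" → match
B. "pprprqqqpq" → no match
C. "qq" → match
D. "rrq" → no match
E. "qr" → match

A, C, E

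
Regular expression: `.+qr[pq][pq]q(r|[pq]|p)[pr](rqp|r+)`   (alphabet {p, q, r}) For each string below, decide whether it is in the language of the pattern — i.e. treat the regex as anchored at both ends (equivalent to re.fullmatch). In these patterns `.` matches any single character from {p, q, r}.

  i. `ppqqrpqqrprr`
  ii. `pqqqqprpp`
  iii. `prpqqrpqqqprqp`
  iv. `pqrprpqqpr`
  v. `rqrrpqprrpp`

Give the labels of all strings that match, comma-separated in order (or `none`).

i, iii

i. `ppqqrpqqrprr` → match
ii. `pqqqqprpp` → no match
iii → match
iv. `pqrprpqqpr` → no match
v. `rqrrpqprrpp` → no match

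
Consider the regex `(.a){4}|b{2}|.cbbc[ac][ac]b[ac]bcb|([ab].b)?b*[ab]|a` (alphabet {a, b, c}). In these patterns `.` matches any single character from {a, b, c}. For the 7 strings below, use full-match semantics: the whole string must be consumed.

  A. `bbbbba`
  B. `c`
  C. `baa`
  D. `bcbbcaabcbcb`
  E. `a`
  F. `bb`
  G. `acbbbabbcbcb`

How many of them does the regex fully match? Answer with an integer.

A → match
B → no match
C → no match
D → match
E → match
F → match
G → no match
Total matched: 4

4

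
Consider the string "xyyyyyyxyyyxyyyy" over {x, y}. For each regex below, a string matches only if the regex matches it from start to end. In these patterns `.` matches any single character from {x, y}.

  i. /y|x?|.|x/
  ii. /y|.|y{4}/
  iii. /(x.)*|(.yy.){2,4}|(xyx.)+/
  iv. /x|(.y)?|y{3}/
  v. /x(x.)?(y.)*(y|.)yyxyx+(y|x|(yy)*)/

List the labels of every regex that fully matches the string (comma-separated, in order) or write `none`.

iii

i → no match
ii → no match
iii → match
iv → no match
v → no match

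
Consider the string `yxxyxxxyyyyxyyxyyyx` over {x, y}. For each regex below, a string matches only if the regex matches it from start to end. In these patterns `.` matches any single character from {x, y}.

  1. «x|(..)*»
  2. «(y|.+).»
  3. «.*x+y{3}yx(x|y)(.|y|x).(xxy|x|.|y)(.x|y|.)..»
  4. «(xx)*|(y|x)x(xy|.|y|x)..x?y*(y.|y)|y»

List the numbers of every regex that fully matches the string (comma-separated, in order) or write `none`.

2, 3

1 → no match
2 → match
3 → match
4 → no match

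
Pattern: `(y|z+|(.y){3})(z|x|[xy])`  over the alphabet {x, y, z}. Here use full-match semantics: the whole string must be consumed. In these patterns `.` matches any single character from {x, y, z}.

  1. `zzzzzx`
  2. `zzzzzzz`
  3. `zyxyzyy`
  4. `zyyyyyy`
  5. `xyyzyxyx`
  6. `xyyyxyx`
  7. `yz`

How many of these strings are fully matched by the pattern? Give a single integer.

1 → match
2 → match
3 → match
4 → match
5 → no match
6 → match
7 → match
Total matched: 6

6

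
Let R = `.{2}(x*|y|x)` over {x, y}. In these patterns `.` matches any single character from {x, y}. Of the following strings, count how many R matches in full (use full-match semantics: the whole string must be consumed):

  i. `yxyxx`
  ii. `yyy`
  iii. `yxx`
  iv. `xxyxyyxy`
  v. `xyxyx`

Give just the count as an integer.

2

i → no match
ii → match
iii → match
iv → no match
v → no match
Total matched: 2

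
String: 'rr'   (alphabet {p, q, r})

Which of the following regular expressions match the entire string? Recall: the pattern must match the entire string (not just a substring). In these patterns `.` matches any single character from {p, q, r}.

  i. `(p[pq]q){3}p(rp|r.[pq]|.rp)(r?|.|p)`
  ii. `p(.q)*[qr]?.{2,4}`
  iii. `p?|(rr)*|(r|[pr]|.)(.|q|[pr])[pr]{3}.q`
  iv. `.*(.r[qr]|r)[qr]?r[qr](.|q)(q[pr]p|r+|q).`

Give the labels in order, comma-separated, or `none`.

iii

i → no match — must start with 'p'
ii → no match — must start with 'p'
iii → match
iv → no match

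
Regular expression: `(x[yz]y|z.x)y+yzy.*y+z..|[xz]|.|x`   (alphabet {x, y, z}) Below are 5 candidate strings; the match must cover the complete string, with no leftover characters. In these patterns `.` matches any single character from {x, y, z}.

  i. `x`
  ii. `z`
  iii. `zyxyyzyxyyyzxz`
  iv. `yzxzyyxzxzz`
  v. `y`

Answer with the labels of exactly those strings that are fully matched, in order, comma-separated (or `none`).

i, ii, iii, v

i → match
ii → match
iii → match
iv → no match
v → match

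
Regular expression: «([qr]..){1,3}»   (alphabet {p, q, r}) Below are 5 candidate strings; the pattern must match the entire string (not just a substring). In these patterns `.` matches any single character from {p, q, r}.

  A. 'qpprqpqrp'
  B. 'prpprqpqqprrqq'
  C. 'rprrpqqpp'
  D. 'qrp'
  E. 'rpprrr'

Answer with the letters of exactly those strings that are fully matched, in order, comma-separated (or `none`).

A. 'qpprqpqrp' → match
B → no match
C. 'rprrpqqpp' → match
D. 'qrp' → match
E. 'rpprrr' → match

A, C, D, E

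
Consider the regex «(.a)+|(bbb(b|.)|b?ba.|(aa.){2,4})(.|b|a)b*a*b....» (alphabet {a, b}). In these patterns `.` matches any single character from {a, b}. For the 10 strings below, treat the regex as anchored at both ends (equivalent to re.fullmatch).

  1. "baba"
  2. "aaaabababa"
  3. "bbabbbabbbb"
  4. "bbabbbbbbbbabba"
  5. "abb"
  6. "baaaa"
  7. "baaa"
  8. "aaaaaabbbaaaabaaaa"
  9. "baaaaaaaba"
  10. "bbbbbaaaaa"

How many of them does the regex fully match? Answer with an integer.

1. "baba" → match
2. "aaaabababa" → match
3. "bbabbbabbbb" → no match
4 → match
5. "abb" → no match
6. "baaaa" → no match
7. "baaa" → match
8 → match
9. "baaaaaaaba" → match
10. "bbbbbaaaaa" → no match
Total matched: 6

6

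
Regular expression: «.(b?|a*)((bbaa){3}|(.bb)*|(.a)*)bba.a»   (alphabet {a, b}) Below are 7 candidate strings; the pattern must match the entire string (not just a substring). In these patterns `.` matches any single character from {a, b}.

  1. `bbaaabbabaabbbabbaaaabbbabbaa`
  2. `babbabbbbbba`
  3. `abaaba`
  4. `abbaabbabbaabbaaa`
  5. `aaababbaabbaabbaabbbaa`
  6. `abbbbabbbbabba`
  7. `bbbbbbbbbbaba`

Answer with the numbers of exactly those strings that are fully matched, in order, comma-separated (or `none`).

7

1 → no match
2 → no match
3 → no match
4 → no match
5 → no match
6 → no match
7 → match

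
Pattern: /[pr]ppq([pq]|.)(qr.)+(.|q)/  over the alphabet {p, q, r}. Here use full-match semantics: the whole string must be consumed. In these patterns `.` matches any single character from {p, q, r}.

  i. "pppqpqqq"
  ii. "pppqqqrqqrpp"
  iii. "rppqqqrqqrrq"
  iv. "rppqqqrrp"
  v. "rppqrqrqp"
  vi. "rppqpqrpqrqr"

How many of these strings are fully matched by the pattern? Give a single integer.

i. "pppqpqqq" → no match
ii. "pppqqqrqqrpp" → match
iii. "rppqqqrqqrrq" → match
iv. "rppqqqrrp" → match
v. "rppqrqrqp" → match
vi. "rppqpqrpqrqr" → match
Total matched: 5

5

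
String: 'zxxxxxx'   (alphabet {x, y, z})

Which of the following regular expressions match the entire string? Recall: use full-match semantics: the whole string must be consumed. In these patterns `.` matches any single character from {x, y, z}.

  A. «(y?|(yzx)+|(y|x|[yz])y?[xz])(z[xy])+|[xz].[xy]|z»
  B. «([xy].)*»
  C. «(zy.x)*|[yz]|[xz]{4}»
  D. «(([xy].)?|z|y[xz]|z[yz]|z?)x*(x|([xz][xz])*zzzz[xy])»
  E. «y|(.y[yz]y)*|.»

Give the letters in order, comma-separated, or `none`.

D

A → no match
B → no match
C → no match
D → match
E → no match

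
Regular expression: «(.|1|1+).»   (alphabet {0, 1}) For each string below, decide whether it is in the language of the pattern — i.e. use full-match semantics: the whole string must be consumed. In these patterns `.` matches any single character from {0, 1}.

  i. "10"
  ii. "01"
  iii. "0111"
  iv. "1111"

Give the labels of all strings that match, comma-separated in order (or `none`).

i, ii, iv

i → match
ii → match
iii → no match
iv → match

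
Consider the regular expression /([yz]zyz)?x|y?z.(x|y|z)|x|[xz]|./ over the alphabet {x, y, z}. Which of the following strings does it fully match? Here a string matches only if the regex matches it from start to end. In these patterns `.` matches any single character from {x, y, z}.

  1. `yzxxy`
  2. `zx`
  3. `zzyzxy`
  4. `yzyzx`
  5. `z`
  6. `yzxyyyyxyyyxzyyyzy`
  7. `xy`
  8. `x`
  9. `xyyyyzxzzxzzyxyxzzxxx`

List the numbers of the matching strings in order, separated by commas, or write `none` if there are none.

1. `yzxxy` → no match
2. `zx` → no match
3. `zzyzxy` → no match
4. `yzyzx` → match
5. `z` → match
6 → no match
7. `xy` → no match
8. `x` → match
9 → no match

4, 5, 8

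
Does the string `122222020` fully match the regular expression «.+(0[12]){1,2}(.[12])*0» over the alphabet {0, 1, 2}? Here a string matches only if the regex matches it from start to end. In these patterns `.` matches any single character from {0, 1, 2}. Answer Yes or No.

Yes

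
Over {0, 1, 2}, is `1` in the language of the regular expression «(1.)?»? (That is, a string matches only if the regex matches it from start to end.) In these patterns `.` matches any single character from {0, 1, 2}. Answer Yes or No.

No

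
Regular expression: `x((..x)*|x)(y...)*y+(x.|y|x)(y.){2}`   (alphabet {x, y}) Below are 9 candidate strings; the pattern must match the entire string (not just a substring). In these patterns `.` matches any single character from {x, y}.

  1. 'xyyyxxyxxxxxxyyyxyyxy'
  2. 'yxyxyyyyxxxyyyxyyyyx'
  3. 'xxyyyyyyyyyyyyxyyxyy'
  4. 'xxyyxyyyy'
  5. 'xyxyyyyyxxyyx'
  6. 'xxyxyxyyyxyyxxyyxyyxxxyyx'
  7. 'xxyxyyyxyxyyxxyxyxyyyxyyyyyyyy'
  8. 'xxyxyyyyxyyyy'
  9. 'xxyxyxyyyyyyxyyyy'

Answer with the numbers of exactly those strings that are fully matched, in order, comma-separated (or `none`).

3, 4, 7, 8, 9

1 → no match
2 → no match — must start with 'x'
3 → match
4 → match
5 → no match
6 → no match
7 → match
8 → match
9 → match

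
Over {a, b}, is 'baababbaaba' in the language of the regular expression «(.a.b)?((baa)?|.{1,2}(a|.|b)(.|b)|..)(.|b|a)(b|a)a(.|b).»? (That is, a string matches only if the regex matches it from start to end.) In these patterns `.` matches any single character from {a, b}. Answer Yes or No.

Yes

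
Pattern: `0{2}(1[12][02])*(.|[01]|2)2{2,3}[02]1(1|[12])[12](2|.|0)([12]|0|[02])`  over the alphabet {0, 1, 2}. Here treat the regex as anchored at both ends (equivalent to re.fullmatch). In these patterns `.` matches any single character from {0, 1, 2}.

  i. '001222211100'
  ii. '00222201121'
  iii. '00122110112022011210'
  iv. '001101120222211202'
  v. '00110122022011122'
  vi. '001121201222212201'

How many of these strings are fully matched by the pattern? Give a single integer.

i → match
ii → no match
iii → match
iv → match
v → match
vi → match
Total matched: 5

5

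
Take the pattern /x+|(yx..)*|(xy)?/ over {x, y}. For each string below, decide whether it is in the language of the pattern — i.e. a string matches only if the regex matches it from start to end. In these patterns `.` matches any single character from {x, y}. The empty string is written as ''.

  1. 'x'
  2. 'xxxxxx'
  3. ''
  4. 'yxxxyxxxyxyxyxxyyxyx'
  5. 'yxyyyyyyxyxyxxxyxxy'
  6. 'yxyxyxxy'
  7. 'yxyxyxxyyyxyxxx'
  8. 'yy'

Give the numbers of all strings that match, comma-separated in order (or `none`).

1 → match
2 → match
3 → match
4 → match
5 → no match
6 → match
7 → no match
8 → no match

1, 2, 3, 4, 6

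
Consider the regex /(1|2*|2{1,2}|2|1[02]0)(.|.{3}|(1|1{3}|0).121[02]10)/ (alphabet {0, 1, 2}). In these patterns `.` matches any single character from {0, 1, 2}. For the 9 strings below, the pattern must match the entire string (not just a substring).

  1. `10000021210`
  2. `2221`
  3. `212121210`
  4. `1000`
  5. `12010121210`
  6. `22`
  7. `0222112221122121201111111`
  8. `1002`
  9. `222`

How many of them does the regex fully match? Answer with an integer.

7

1 → no match
2 → match
3 → match
4 → match
5 → match
6 → match
7 → no match
8 → match
9 → match
Total matched: 7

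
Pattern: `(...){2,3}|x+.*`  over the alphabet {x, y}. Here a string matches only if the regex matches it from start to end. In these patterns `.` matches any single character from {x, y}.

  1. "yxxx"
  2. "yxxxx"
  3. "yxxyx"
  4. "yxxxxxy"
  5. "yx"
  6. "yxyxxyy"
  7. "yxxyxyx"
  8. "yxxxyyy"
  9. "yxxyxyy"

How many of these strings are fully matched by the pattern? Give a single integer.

1 → no match
2 → no match
3 → no match
4 → no match
5 → no match
6 → no match
7 → no match
8 → no match
9 → no match
Total matched: 0

0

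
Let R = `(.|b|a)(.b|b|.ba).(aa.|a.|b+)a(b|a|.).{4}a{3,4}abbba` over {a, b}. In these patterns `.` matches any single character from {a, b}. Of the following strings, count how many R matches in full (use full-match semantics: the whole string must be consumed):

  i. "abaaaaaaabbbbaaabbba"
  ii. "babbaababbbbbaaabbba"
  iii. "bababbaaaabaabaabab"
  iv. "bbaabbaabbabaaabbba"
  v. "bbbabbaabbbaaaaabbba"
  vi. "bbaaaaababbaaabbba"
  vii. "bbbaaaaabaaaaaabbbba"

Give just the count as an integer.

i → no match
ii → no match
iii → no match — must end with "aabbba"
iv → no match
v → match
vi → no match
vii → no match — must end with "aabbba"
Total matched: 1

1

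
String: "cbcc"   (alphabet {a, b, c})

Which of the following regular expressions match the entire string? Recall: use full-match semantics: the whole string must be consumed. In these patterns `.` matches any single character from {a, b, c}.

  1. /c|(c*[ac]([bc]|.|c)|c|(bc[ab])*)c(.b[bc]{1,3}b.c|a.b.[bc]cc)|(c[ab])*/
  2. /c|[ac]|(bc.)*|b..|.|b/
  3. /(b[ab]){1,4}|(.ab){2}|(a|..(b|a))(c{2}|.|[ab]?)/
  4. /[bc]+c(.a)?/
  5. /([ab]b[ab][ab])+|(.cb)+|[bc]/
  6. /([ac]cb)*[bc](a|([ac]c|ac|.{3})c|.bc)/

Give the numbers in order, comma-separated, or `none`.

1 → no match
2 → no match
3 → no match
4 → match
5 → no match
6 → no match

4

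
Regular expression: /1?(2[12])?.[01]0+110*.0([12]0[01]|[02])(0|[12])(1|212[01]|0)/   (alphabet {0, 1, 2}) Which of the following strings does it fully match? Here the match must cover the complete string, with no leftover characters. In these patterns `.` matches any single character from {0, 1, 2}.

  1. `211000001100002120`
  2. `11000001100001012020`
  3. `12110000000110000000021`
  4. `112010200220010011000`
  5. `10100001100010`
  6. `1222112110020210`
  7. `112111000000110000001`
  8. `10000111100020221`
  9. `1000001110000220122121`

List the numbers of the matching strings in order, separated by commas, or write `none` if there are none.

1, 3, 5

1 → match
2 → no match
3 → match
4 → no match
5 → match
6 → no match
7 → no match
8 → no match
9 → no match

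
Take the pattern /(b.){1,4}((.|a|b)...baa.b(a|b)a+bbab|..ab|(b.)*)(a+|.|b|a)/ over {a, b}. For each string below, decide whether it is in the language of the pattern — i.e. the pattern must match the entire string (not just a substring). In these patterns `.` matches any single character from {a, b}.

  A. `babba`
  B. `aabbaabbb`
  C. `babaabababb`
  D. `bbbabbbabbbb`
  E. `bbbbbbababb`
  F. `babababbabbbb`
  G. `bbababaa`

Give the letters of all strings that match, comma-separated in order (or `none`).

A → match
B → no match — must start with `b`
C → no match
D → no match
E → match
F → no match
G → match

A, E, G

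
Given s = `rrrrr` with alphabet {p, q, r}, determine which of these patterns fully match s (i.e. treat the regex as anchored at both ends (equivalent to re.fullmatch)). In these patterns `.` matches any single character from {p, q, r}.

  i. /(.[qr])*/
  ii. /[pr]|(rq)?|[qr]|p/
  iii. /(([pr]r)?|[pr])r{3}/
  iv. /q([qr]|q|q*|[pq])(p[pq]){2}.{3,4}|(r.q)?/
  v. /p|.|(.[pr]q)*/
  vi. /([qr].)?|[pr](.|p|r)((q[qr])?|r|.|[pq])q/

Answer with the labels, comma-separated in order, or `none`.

iii

i → no match
ii → no match
iii → match
iv → no match
v → no match
vi → no match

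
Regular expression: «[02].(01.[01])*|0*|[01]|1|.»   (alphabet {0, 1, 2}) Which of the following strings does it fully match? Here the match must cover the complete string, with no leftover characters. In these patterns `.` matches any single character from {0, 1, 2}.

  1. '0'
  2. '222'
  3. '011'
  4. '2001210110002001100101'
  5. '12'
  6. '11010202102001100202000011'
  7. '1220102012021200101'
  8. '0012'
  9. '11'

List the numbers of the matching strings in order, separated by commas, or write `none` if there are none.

1

1. '0' → match
2. '222' → no match
3. '011' → no match
4 → no match
5. '12' → no match
6 → no match
7 → no match
8. '0012' → no match
9. '11' → no match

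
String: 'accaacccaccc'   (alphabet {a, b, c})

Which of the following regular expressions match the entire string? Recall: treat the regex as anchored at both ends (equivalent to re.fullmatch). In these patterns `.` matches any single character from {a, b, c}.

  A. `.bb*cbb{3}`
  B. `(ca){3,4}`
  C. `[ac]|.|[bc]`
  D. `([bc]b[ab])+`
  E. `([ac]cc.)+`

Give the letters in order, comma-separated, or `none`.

A → no match — must end with 'b'
B → no match — must start with 'ca'
C → no match
D → no match
E → match

E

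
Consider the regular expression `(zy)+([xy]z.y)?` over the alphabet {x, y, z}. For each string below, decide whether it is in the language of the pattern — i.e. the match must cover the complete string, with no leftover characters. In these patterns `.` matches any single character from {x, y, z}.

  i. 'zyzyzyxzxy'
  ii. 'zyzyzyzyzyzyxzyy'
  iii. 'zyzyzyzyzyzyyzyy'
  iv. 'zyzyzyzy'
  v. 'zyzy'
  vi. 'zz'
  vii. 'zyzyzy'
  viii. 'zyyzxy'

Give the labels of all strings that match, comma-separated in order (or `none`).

i, ii, iii, iv, v, vii, viii

i. 'zyzyzyxzxy' → match
ii → match
iii → match
iv. 'zyzyzyzy' → match
v. 'zyzy' → match
vi. 'zz' → no match — must start with 'zy'
vii. 'zyzyzy' → match
viii. 'zyyzxy' → match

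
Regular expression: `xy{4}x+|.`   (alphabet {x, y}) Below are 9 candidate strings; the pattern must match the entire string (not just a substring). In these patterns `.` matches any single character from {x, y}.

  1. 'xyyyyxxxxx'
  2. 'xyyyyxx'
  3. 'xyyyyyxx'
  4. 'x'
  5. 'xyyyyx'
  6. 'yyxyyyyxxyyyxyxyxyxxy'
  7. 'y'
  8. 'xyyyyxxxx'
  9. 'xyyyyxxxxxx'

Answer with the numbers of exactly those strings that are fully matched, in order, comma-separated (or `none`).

1, 2, 4, 5, 7, 8, 9

1 → match
2 → match
3 → no match
4 → match
5 → match
6 → no match
7 → match
8 → match
9 → match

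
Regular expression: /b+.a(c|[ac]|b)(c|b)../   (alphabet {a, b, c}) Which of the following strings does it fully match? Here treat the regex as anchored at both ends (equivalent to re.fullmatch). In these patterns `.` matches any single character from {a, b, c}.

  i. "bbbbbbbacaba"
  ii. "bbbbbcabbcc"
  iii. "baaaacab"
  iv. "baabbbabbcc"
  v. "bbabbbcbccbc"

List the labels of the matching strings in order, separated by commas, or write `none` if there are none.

i → no match
ii → match
iii → no match
iv → no match
v → no match

ii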